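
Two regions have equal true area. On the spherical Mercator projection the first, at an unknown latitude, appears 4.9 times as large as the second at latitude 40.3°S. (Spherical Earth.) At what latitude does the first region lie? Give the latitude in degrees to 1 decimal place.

69.8°

For equal true areas on Mercator, apparent areas scale as sec²φ, so the ratio is cos²φ₂ / cos²φ₁.
cos²φ₂ / cos²φ₁ = 4.9  ⇒  cos φ₁ = cos 40.3° / √4.9 = 0.7627/2.214 = 0.3445.
φ₁ = arccos(0.3445) ≈ 69.8°.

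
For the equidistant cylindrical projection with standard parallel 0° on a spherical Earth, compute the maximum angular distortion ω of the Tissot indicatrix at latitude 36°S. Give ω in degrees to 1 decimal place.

12.1°

Plate carrée maps x = Rλ, y = Rφ. The meridian scale is h = 1 and the parallel scale is k = 1/cos φ = sec φ.
At 36°: h = 1.000, k = 1.236; principal scales a = 1.236, b = 1.000.
sin(ω/2) = (a − b)/(a + b) = 0.2361/2.236 = 0.1056, so ω = 2 arcsin(0.1056) ≈ 12.1°.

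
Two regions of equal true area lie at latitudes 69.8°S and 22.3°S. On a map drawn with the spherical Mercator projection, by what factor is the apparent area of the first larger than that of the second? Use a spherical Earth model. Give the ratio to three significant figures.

Mercator is conformal with k = sec φ, so areal scale = k² = sec²φ.
At 69.8°: sec²(69.8°) = 1/0.3453² = 8.387.
At 22.3°: sec²(22.3°) = 1/0.9252² = 1.168.
Ratio = 8.387/1.168 = cos²(22.3°)/cos²(69.8°) ≈ 7.18.

7.18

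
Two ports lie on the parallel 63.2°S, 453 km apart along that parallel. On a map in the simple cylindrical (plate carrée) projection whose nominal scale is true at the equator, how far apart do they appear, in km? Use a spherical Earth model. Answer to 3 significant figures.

1000 km

Plate carrée maps x = Rλ, y = Rφ. The meridian scale is h = 1 and the parallel scale is k = 1/cos φ = sec φ.
Along the parallel, k = sec 63.2° = 1/0.4509 = 2.218.
Map distance = 453 × 2.218 ≈ 1000 km.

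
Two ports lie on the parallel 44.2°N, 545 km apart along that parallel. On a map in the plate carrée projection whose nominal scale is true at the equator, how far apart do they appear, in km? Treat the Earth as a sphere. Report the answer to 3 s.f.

760 km

In the plate carrée (x = Rλ, y = Rφ), meridians are true-scale (h = 1) and parallels are stretched by k = sec φ.
Along the parallel, k = sec 44.2° = 1/0.7169 = 1.395.
Map distance = 545 × 1.395 ≈ 760 km.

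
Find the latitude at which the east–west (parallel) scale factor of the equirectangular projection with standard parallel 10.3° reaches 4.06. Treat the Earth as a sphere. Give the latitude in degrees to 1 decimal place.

76.0°

In the equirectangular projection with standard parallel φ₀ = 10.3° (x = Rλ cos φ₀, y = Rφ), meridians are true-scale (h = 1) and the parallel scale is k = cos φ₀ / cos φ.
k = cos φ₀ / cos φ = 4.06  ⇒  cos φ = cos 10.3° / 4.06 = 0.2423.
φ = arccos(0.2423) ≈ 76.0°.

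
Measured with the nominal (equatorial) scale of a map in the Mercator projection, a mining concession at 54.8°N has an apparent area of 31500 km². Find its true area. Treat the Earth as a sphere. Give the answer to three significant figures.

10500 km²

Mercator is conformal, so the point scale is isotropic: h = k = sec φ = 1/cos φ.
Areal scale = k² = sec²φ = 1/cos²(54.8°) = 1/0.5764² = 3.010.
True area = apparent / (areal scale) = 31500 / 3.010 ≈ 10500 km².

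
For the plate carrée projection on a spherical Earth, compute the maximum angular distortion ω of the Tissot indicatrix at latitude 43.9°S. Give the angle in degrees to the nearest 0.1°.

For the equirectangular projection with φ₀ = 0 (plate carrée), h = 1 along meridians and k = sec φ along parallels.
At 43.9°: h = 1.000, k = 1.388; principal scales a = 1.388, b = 1.000.
sin(ω/2) = (a − b)/(a + b) = 0.3878/2.388 = 0.1624, so ω = 2 arcsin(0.1624) ≈ 18.7°.

18.7°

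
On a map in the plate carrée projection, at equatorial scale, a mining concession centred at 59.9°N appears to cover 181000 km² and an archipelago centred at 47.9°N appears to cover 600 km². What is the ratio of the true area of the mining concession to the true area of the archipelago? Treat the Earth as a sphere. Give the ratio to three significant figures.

226

On the plate carrée, areal scale = h·k = 1 × sec φ, so true area = apparent × cos φ.
True area of mining concession: 181000 × cos(59.9°) = 181000 × 0.5015 = 90770 km².
True area of archipelago: 600 × cos(47.9°) = 600 × 0.6704 = 402.3 km².
Ratio = 90770 / 402.3 ≈ 226.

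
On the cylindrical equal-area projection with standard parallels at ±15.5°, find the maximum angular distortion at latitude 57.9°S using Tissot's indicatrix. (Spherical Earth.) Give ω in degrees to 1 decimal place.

For cylindrical equal-area with standard parallel φ₀, h = cos φ / cos φ₀ and k = cos φ₀ / cos φ, so h·k = 1.
At 57.9°: h = 0.5515, k = 1.813; principal scales a = 1.813, b = 0.5515.
sin(ω/2) = (a − b)/(a + b) = 1.262/2.365 = 0.5336, so ω = 2 arcsin(0.5336) ≈ 64.5°.

64.5°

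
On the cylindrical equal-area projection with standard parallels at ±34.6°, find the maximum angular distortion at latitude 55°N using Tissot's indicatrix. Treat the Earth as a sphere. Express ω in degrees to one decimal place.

40.5°

Cylindrical equal-area (φ₀ = 34.6°): h = cos φ / cos 34.6° along meridians, k = cos 34.6° / cos φ along parallels; h·k = 1.
At 55°: h = 0.6968, k = 1.435; principal scales a = 1.435, b = 0.6968.
sin(ω/2) = (a − b)/(a + b) = 0.7383/2.132 = 0.3463, so ω = 2 arcsin(0.3463) ≈ 40.5°.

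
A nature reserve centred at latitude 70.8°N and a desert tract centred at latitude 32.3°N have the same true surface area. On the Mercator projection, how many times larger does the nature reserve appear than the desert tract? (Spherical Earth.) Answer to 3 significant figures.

On Mercator, area is exaggerated by sec²φ = 1/cos²φ.
At 70.8°: sec²(70.8°) = 1/0.3289² = 9.246.
At 32.3°: sec²(32.3°) = 1/0.8453² = 1.400.
Ratio = 9.246/1.400 = cos²(32.3°)/cos²(70.8°) ≈ 6.61.

6.61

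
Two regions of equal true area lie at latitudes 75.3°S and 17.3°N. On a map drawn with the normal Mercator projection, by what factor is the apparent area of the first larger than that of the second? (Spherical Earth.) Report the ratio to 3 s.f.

Mercator is conformal with k = sec φ, so areal scale = k² = sec²φ.
At 75.3°: sec²(75.3°) = 1/0.2538² = 15.53.
At 17.3°: sec²(17.3°) = 1/0.9548² = 1.097.
Ratio = 15.53/1.097 = cos²(17.3°)/cos²(75.3°) ≈ 14.2.

14.2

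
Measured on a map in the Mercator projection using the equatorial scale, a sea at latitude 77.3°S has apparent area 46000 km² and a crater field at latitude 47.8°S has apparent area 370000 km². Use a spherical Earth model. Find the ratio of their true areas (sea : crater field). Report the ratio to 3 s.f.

0.0133

On Mercator the areal scale is sec²φ, so true area = apparent × cos²φ.
True area of sea: 46000 × cos²(77.3°) = 46000 × 0.04833 = 2223 km².
True area of crater field: 370000 × cos²(47.8°) = 370000 × 0.4512 = 166900 km².
Ratio = 2223 / 166900 ≈ 0.0133.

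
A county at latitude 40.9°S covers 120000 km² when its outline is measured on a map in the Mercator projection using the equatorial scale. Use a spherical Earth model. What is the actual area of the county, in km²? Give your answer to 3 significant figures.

Mercator is conformal, so the point scale is isotropic: h = k = sec φ = 1/cos φ.
Areal scale = k² = sec²φ = 1/cos²(40.9°) = 1/0.7559² = 1.750.
True area = apparent / (areal scale) = 120000 / 1.750 ≈ 68600 km².

68600 km²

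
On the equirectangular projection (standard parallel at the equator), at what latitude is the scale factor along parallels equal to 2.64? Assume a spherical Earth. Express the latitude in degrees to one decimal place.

Plate carrée: h = 1, k = sec φ along parallels.
sec φ = 2.64  ⇒  cos φ = 0.3788  ⇒  φ ≈ 67.7°.

67.7°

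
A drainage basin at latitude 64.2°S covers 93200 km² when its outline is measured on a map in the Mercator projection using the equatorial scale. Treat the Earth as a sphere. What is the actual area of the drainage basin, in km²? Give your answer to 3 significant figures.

17700 km²

Mercator is conformal, so the point scale is isotropic: h = k = sec φ = 1/cos φ.
Areal scale = k² = sec²φ = 1/cos²(64.2°) = 1/0.4352² = 5.279.
True area = apparent / (areal scale) = 93200 / 5.279 ≈ 17700 km².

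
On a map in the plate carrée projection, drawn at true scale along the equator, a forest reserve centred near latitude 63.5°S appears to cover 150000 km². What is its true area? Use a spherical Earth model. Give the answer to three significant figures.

Plate carrée maps x = Rλ, y = Rφ. The meridian scale is h = 1 and the parallel scale is k = 1/cos φ = sec φ.
Areal scale = h·k = 1 × sec φ; at 63.5°, h = 1.000, k = 2.241, so h·k = 2.241.
True area = apparent / (areal scale) = 150000 / 2.241 ≈ 66900 km².

66900 km²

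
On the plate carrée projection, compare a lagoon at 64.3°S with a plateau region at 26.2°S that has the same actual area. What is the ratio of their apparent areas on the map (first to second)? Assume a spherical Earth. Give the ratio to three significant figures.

2.07

In the plate carrée (x = Rλ, y = Rφ), meridians are true-scale (h = 1) and parallels are stretched by k = sec φ.
Areal scale at 64.3°: h·k = 1.000 × 2.306 = 2.306.
Areal scale at 26.2°: h·k = 1.000 × 1.115 = 1.115.
Ratio = 2.306/1.115 ≈ 2.07.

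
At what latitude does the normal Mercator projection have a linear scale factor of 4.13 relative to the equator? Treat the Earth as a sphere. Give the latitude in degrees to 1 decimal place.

76.0°

Mercator scale is k = sec φ = 1/cos φ.
1/cos φ = 4.13  ⇒  cos φ = 0.2421  ⇒  φ = arccos(0.2421) ≈ 76.0°.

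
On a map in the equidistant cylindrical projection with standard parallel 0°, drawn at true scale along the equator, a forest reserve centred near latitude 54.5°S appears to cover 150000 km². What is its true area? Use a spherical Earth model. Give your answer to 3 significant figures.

87100 km²

Plate carrée maps x = Rλ, y = Rφ. The meridian scale is h = 1 and the parallel scale is k = 1/cos φ = sec φ.
Areal scale = h·k = 1 × sec φ; at 54.5°, h = 1.000, k = 1.722, so h·k = 1.722.
True area = apparent / (areal scale) = 150000 / 1.722 ≈ 87100 km².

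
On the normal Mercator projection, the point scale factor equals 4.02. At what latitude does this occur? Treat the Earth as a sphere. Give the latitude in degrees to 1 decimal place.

75.6°

Mercator scale is k = sec φ = 1/cos φ.
1/cos φ = 4.02  ⇒  cos φ = 0.2488  ⇒  φ = arccos(0.2488) ≈ 75.6°.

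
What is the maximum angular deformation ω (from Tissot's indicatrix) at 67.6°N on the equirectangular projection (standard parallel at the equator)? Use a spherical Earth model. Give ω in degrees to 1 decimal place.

53.3°

In the plate carrée (x = Rλ, y = Rφ), meridians are true-scale (h = 1) and parallels are stretched by k = sec φ.
At 67.6°: h = 1.000, k = 2.624; principal scales a = 2.624, b = 1.000.
sin(ω/2) = (a − b)/(a + b) = 1.624/3.624 = 0.4482, so ω = 2 arcsin(0.4482) ≈ 53.3°.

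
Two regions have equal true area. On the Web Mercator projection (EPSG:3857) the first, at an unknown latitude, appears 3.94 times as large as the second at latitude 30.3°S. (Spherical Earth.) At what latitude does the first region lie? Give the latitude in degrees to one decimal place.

64.2°

For equal true areas on Mercator, apparent areas scale as sec²φ, so the ratio is cos²φ₂ / cos²φ₁.
cos²φ₂ / cos²φ₁ = 3.94  ⇒  cos φ₁ = cos 30.3° / √3.94 = 0.8634/1.985 = 0.4350.
φ₁ = arccos(0.4350) ≈ 64.2°.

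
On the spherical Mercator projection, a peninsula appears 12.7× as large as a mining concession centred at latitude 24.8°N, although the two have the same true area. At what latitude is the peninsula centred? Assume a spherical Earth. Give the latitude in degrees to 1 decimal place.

On Mercator, (apparent₁)/(apparent₂) = sec²φ₁ / sec²φ₂ when true areas are equal.
cos²φ₂ / cos²φ₁ = 12.7  ⇒  cos φ₁ = cos 24.8° / √12.7 = 0.9078/3.564 = 0.2547.
φ₁ = arccos(0.2547) ≈ 75.2°.

75.2°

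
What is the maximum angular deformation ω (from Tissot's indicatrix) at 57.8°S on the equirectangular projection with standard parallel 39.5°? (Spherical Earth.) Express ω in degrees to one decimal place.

In the equirectangular projection with standard parallel φ₀ = 39.5° (x = Rλ cos φ₀, y = Rφ), meridians are true-scale (h = 1) and the parallel scale is k = cos φ₀ / cos φ.
At 57.8°: h = 1.000, k = 1.448; principal scales a = 1.448, b = 1.000.
sin(ω/2) = (a − b)/(a + b) = 0.4480/2.448 = 0.1830, so ω = 2 arcsin(0.1830) ≈ 21.1°.

21.1°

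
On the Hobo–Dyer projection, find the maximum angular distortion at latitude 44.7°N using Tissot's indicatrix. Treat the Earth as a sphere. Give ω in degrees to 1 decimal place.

The Hobo–Dyer projection is cylindrical equal-area with φ₀ = 37.5°. A cylindrical equal-area projection with standard parallel φ₀ has meridian scale h = cos φ / cos φ₀ and parallel scale k = cos φ₀ / cos φ (so areas are preserved, h·k = 1).
At 44.7°: h = 0.8959, k = 1.116; principal scales a = 1.116, b = 0.8959.
sin(ω/2) = (a − b)/(a + b) = 0.2202/2.012 = 0.1094, so ω = 2 arcsin(0.1094) ≈ 12.6°.

12.6°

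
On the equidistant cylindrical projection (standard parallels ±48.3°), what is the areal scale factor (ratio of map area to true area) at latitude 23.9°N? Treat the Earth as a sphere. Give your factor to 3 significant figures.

0.728

In the equirectangular projection with standard parallel φ₀ = 48.3° (x = Rλ cos φ₀, y = Rφ), meridians are true-scale (h = 1) and the parallel scale is k = cos φ₀ / cos φ.
Areal scale = h·k = 1 × cos φ₀ / cos φ; at 23.9°, h = 1.000, k = 0.7276, so h·k = 0.7276.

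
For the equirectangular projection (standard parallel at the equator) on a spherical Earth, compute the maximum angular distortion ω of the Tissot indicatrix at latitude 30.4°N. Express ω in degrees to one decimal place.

8.5°

In the plate carrée (x = Rλ, y = Rφ), meridians are true-scale (h = 1) and parallels are stretched by k = sec φ.
At 30.4°: h = 1.000, k = 1.159; principal scales a = 1.159, b = 1.000.
sin(ω/2) = (a − b)/(a + b) = 0.1594/2.159 = 0.07382, so ω = 2 arcsin(0.07382) ≈ 8.5°.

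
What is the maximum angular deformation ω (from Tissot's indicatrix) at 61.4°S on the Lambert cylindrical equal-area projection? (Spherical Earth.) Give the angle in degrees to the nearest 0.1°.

The Lambert cylindrical equal-area projection is the cylindrical equal-area projection with its standard parallel at the equator (φ₀ = 0). Cylindrical equal-area (φ₀ = 0°): h = cos φ / cos 0° along meridians, k = cos 0° / cos φ along parallels; h·k = 1.
At 61.4°: h = 0.4787, k = 2.089; principal scales a = 2.089, b = 0.4787.
sin(ω/2) = (a − b)/(a + b) = 1.610/2.568 = 0.6271, so ω = 2 arcsin(0.6271) ≈ 77.7°.

77.7°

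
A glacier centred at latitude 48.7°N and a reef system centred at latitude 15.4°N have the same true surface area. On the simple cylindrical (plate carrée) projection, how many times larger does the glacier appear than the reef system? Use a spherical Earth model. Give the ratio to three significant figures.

1.46

Plate carrée maps x = Rλ, y = Rφ. The meridian scale is h = 1 and the parallel scale is k = 1/cos φ = sec φ.
Areal scale at 48.7°: h·k = 1.000 × 1.515 = 1.515.
Areal scale at 15.4°: h·k = 1.000 × 1.037 = 1.037.
Ratio = 1.515/1.037 ≈ 1.46.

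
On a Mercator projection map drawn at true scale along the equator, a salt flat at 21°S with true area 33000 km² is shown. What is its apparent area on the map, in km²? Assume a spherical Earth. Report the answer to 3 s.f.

37900 km²

For Mercator, h = k = sec φ (a conformal cylindrical projection has a single point scale, 1/cos φ).
Areal scale = k² = sec²φ = 1/cos²(21°) = 1/0.9336² = 1.147.
Apparent area = 33000 × 1.147 ≈ 37900 km².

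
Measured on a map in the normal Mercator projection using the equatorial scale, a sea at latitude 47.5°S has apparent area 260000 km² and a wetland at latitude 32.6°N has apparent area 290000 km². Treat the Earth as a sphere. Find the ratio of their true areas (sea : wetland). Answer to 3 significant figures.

On Mercator the areal scale is sec²φ, so true area = apparent × cos²φ.
True area of sea: 260000 × cos²(47.5°) = 260000 × 0.4564 = 118700 km².
True area of wetland: 290000 × cos²(32.6°) = 290000 × 0.7097 = 205800 km².
Ratio = 118700 / 205800 ≈ 0.577.

0.577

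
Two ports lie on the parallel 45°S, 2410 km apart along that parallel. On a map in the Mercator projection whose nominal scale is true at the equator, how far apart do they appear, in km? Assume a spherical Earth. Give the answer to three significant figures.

3410 km

Mercator is conformal, so the point scale is isotropic: h = k = sec φ = 1/cos φ.
Along the parallel, k = sec 45° = 1/0.7071 = 1.414.
Map distance = 2410 × 1.414 ≈ 3410 km.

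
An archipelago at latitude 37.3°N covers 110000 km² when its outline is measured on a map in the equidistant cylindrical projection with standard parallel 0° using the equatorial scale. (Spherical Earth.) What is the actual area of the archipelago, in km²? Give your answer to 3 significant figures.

Plate carrée maps x = Rλ, y = Rφ. The meridian scale is h = 1 and the parallel scale is k = 1/cos φ = sec φ.
Areal scale = h·k = 1 × sec φ; at 37.3°, h = 1.000, k = 1.257, so h·k = 1.257.
True area = apparent / (areal scale) = 110000 / 1.257 ≈ 87500 km².

87500 km²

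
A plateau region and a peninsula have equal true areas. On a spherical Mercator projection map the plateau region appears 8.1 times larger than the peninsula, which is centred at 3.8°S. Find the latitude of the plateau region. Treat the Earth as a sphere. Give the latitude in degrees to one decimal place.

For equal true areas on Mercator, apparent areas scale as sec²φ, so the ratio is cos²φ₂ / cos²φ₁.
cos²φ₂ / cos²φ₁ = 8.1  ⇒  cos φ₁ = cos 3.8° / √8.1 = 0.9978/2.846 = 0.3506.
φ₁ = arccos(0.3506) ≈ 69.5°.

69.5°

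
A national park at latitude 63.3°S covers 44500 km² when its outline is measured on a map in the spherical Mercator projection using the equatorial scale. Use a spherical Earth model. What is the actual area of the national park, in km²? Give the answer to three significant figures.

The Mercator projection is conformal; its linear scale factor is the same in every direction and equals sec φ = 1/cos φ.
Areal scale = k² = sec²φ = 1/cos²(63.3°) = 1/0.4493² = 4.953.
True area = apparent / (areal scale) = 44500 / 4.953 ≈ 8980 km².

8980 km²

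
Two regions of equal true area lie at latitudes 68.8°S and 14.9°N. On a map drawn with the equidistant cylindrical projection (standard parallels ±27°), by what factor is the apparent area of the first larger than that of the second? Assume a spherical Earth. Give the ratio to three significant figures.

2.67

In the equirectangular projection with standard parallel φ₀ = 27° (x = Rλ cos φ₀, y = Rφ), meridians are true-scale (h = 1) and the parallel scale is k = cos φ₀ / cos φ.
Areal scale at 68.8°: h·k = 1.000 × 2.464 = 2.464.
Areal scale at 14.9°: h·k = 1.000 × 0.9220 = 0.9220.
Ratio = 2.464/0.9220 ≈ 2.67.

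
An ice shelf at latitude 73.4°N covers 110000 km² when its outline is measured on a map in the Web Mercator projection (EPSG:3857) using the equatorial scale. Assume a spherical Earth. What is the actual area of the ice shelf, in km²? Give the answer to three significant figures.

8980 km²

Mercator is conformal, so the point scale is isotropic: h = k = sec φ = 1/cos φ.
Areal scale = k² = sec²φ = 1/cos²(73.4°) = 1/0.2857² = 12.25.
True area = apparent / (areal scale) = 110000 / 12.25 ≈ 8980 km².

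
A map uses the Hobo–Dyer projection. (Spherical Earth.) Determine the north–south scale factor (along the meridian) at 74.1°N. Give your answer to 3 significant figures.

0.345

The Hobo–Dyer projection is cylindrical equal-area with φ₀ = 37.5°. Cylindrical equal-area (φ₀ = 37.5°): h = cos φ / cos 37.5° along meridians, k = cos 37.5° / cos φ along parallels; h·k = 1.
h = cos 74.1° / cos 37.5° = 0.2740/0.7934 = 0.3453.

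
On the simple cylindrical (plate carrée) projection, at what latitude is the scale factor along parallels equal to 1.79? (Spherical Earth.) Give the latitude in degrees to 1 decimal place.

Plate carrée: h = 1, k = sec φ along parallels.
sec φ = 1.79  ⇒  cos φ = 0.5587  ⇒  φ ≈ 56.0°.

56.0°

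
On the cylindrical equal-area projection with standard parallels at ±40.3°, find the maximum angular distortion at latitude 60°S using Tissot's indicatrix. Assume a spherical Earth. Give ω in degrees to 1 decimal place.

47.0°

A cylindrical equal-area projection with standard parallel φ₀ has meridian scale h = cos φ / cos φ₀ and parallel scale k = cos φ₀ / cos φ (so areas are preserved, h·k = 1).
At 60°: h = 0.6556, k = 1.525; principal scales a = 1.525, b = 0.6556.
sin(ω/2) = (a − b)/(a + b) = 0.8697/2.181 = 0.3988, so ω = 2 arcsin(0.3988) ≈ 47.0°.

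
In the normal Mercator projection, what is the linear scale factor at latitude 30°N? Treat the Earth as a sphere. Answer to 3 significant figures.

Mercator is conformal, so the point scale is isotropic: h = k = sec φ = 1/cos φ.
k = 1/cos 30° = 1/0.8660 = 1.155.

1.15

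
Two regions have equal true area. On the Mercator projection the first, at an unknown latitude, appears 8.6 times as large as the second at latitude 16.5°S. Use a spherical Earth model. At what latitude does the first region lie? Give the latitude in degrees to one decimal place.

Mercator areal scale is sec²φ, so apparent-area ratio = sec²φ₁ / sec²φ₂ = cos²φ₂ / cos²φ₁.
cos²φ₂ / cos²φ₁ = 8.6  ⇒  cos φ₁ = cos 16.5° / √8.6 = 0.9588/2.933 = 0.3270.
φ₁ = arccos(0.3270) ≈ 70.9°.

70.9°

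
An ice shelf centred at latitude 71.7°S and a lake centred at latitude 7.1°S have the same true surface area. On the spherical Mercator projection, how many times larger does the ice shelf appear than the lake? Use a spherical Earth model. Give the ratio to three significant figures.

Mercator areal scale is sec²φ.
At 71.7°: sec²(71.7°) = 1/0.3140² = 10.14.
At 7.1°: sec²(7.1°) = 1/0.9923² = 1.016.
Ratio = 10.14/1.016 = cos²(7.1°)/cos²(71.7°) ≈ 9.99.

9.99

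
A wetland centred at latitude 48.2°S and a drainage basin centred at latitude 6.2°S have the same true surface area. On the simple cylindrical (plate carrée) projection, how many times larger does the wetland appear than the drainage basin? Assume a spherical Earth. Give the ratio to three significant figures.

1.49

Plate carrée maps x = Rλ, y = Rφ. The meridian scale is h = 1 and the parallel scale is k = 1/cos φ = sec φ.
Areal scale at 48.2°: h·k = 1.000 × 1.500 = 1.500.
Areal scale at 6.2°: h·k = 1.000 × 1.006 = 1.006.
Ratio = 1.500/1.006 ≈ 1.49.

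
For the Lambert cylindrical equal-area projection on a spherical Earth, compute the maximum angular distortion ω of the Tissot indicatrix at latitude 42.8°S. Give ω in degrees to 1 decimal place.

34.9°

The Lambert cylindrical equal-area projection is the cylindrical equal-area projection with its standard parallel at the equator (φ₀ = 0). A cylindrical equal-area projection with standard parallel φ₀ has meridian scale h = cos φ / cos φ₀ and parallel scale k = cos φ₀ / cos φ (so areas are preserved, h·k = 1).
At 42.8°: h = 0.7337, k = 1.363; principal scales a = 1.363, b = 0.7337.
sin(ω/2) = (a − b)/(a + b) = 0.6292/2.097 = 0.3001, so ω = 2 arcsin(0.3001) ≈ 34.9°.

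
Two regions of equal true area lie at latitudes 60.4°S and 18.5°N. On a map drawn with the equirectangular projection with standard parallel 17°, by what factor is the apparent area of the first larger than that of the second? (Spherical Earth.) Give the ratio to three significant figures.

The equidistant cylindrical projection with φ₀ = 17° has h = 1 (meridians true) and k = cos φ₀ / cos φ along parallels.
Areal scale at 60.4°: h·k = 1.000 × 1.936 = 1.936.
Areal scale at 18.5°: h·k = 1.000 × 1.008 = 1.008.
Ratio = 1.936/1.008 ≈ 1.92.

1.92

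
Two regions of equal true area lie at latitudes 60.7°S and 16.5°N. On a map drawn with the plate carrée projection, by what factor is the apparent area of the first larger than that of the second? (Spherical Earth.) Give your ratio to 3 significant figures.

1.96

Plate carrée maps x = Rλ, y = Rφ. The meridian scale is h = 1 and the parallel scale is k = 1/cos φ = sec φ.
Areal scale at 60.7°: h·k = 1.000 × 2.043 = 2.043.
Areal scale at 16.5°: h·k = 1.000 × 1.043 = 1.043.
Ratio = 2.043/1.043 ≈ 1.96.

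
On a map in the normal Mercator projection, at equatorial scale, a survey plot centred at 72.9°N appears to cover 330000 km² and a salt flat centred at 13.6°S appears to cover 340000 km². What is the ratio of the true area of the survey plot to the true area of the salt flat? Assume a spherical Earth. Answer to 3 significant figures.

Mercator's areal exaggeration is sec²φ; hence true area = (apparent area) · cos²φ.
True area of survey plot: 330000 × cos²(72.9°) = 330000 × 0.08646 = 28530 km².
True area of salt flat: 340000 × cos²(13.6°) = 340000 × 0.9447 = 321200 km².
Ratio = 28530 / 321200 ≈ 0.0888.

0.0888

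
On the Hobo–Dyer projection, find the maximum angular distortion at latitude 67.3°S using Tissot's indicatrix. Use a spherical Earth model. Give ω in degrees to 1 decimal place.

Hobo–Dyer is a cylindrical equal-area projection with standard parallels at ±37.5°. Cylindrical equal-area (φ₀ = 37.5°): h = cos φ / cos 37.5° along meridians, k = cos 37.5° / cos φ along parallels; h·k = 1.
At 67.3°: h = 0.4864, k = 2.056; principal scales a = 2.056, b = 0.4864.
sin(ω/2) = (a − b)/(a + b) = 1.569/2.542 = 0.6173, so ω = 2 arcsin(0.6173) ≈ 76.2°.

76.2°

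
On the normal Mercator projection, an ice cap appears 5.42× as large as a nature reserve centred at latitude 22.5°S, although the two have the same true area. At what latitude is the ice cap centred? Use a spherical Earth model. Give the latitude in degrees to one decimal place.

On Mercator, (apparent₁)/(apparent₂) = sec²φ₁ / sec²φ₂ when true areas are equal.
cos²φ₂ / cos²φ₁ = 5.42  ⇒  cos φ₁ = cos 22.5° / √5.42 = 0.9239/2.328 = 0.3968.
φ₁ = arccos(0.3968) ≈ 66.6°.

66.6°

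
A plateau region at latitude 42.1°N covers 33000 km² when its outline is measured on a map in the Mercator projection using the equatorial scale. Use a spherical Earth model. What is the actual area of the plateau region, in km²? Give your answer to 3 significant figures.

Mercator is conformal, so the point scale is isotropic: h = k = sec φ = 1/cos φ.
Areal scale = k² = sec²φ = 1/cos²(42.1°) = 1/0.7420² = 1.816.
True area = apparent / (areal scale) = 33000 / 1.816 ≈ 18200 km².

18200 km²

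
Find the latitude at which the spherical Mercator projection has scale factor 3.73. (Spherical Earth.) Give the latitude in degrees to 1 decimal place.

74.4°

Mercator scale is k = sec φ = 1/cos φ.
1/cos φ = 3.73  ⇒  cos φ = 0.2681  ⇒  φ = arccos(0.2681) ≈ 74.4°.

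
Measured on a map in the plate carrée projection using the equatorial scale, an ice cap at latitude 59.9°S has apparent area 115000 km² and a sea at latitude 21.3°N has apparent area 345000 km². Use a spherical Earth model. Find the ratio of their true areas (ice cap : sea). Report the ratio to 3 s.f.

0.179

On the plate carrée, areal scale = h·k = 1 × sec φ, so true area = apparent × cos φ.
True area of ice cap: 115000 × cos(59.9°) = 115000 × 0.5015 = 57670 km².
True area of sea: 345000 × cos(21.3°) = 345000 × 0.9317 = 321400 km².
Ratio = 57670 / 321400 ≈ 0.179.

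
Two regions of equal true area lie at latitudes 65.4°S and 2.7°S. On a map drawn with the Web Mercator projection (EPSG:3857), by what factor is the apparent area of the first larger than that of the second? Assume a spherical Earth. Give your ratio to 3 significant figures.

5.76

On Mercator, area is exaggerated by sec²φ = 1/cos²φ.
At 65.4°: sec²(65.4°) = 1/0.4163² = 5.771.
At 2.7°: sec²(2.7°) = 1/0.9989² = 1.002.
Ratio = 5.771/1.002 = cos²(2.7°)/cos²(65.4°) ≈ 5.76.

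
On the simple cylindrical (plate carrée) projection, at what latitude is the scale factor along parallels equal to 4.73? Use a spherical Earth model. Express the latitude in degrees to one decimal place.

77.8°

Plate carrée: h = 1, k = sec φ along parallels.
sec φ = 4.73  ⇒  cos φ = 0.2114  ⇒  φ ≈ 77.8°.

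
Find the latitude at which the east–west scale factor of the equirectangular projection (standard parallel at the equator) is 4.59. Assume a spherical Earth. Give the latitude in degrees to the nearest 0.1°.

Plate carrée: h = 1, k = sec φ along parallels.
sec φ = 4.59  ⇒  cos φ = 0.2179  ⇒  φ ≈ 77.4°.

77.4°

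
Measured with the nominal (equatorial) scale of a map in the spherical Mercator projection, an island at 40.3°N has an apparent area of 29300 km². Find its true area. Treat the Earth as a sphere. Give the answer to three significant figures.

The Mercator projection is conformal; its linear scale factor is the same in every direction and equals sec φ = 1/cos φ.
Areal scale = k² = sec²φ = 1/cos²(40.3°) = 1/0.7627² = 1.719.
True area = apparent / (areal scale) = 29300 / 1.719 ≈ 17000 km².

17000 km²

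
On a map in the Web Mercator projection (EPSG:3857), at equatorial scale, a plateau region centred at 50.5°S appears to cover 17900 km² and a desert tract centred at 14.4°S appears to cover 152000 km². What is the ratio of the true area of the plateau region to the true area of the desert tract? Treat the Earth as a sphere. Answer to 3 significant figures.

0.0508

On Mercator the areal scale is sec²φ, so true area = apparent × cos²φ.
True area of plateau region: 17900 × cos²(50.5°) = 17900 × 0.4046 = 7242 km².
True area of desert tract: 152000 × cos²(14.4°) = 152000 × 0.9382 = 142600 km².
Ratio = 7242 / 142600 ≈ 0.0508.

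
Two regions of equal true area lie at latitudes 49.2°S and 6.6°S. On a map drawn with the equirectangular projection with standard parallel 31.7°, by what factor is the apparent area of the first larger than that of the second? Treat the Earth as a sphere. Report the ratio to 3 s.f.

In the equirectangular projection with standard parallel φ₀ = 31.7° (x = Rλ cos φ₀, y = Rφ), meridians are true-scale (h = 1) and the parallel scale is k = cos φ₀ / cos φ.
Areal scale at 49.2°: h·k = 1.000 × 1.302 = 1.302.
Areal scale at 6.6°: h·k = 1.000 × 0.8565 = 0.8565.
Ratio = 1.302/0.8565 ≈ 1.52.

1.52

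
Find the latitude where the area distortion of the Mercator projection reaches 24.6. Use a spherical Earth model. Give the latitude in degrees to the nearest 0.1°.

78.4°

Mercator areal scale is sec²φ.
sec²φ = 24.6  ⇒  cos²φ = 0.04065  ⇒  cos φ = 0.2016.
φ = arccos(0.2016) ≈ 78.4°.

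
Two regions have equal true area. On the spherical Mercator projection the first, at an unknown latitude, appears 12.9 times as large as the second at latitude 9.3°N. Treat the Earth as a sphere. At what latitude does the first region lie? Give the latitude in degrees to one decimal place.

74.1°

For equal true areas on Mercator, apparent areas scale as sec²φ, so the ratio is cos²φ₂ / cos²φ₁.
cos²φ₂ / cos²φ₁ = 12.9  ⇒  cos φ₁ = cos 9.3° / √12.9 = 0.9869/3.592 = 0.2748.
φ₁ = arccos(0.2748) ≈ 74.1°.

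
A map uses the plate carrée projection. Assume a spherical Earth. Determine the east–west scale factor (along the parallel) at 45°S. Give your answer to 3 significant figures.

For the equirectangular projection with φ₀ = 0 (plate carrée), h = 1 along meridians and k = sec φ along parallels.
k = 1/cos 45° = 1/0.7071 = 1.414.

1.41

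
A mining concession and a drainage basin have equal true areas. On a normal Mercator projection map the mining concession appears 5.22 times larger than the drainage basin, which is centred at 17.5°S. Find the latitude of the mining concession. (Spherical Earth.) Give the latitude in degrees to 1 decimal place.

For equal true areas on Mercator, apparent areas scale as sec²φ, so the ratio is cos²φ₂ / cos²φ₁.
cos²φ₂ / cos²φ₁ = 5.22  ⇒  cos φ₁ = cos 17.5° / √5.22 = 0.9537/2.285 = 0.4174.
φ₁ = arccos(0.4174) ≈ 65.3°.

65.3°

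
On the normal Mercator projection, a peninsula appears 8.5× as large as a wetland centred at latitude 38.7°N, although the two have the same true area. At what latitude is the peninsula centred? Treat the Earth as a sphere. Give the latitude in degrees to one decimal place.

74.5°

Mercator areal scale is sec²φ, so apparent-area ratio = sec²φ₁ / sec²φ₂ = cos²φ₂ / cos²φ₁.
cos²φ₂ / cos²φ₁ = 8.5  ⇒  cos φ₁ = cos 38.7° / √8.5 = 0.7804/2.915 = 0.2677.
φ₁ = arccos(0.2677) ≈ 74.5°.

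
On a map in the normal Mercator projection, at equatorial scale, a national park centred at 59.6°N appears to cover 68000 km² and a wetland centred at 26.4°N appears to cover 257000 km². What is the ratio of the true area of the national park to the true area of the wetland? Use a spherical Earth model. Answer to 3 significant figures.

Mercator's areal exaggeration is sec²φ; hence true area = (apparent area) · cos²φ.
True area of national park: 68000 × cos²(59.6°) = 68000 × 0.2561 = 17410 km².
True area of wetland: 257000 × cos²(26.4°) = 257000 × 0.8023 = 206200 km².
Ratio = 17410 / 206200 ≈ 0.0844.

0.0844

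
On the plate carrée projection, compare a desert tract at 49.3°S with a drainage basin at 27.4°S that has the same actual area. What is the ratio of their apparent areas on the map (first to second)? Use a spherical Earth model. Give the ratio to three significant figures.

1.36

In the plate carrée (x = Rλ, y = Rφ), meridians are true-scale (h = 1) and parallels are stretched by k = sec φ.
Areal scale at 49.3°: h·k = 1.000 × 1.534 = 1.534.
Areal scale at 27.4°: h·k = 1.000 × 1.126 = 1.126.
Ratio = 1.534/1.126 ≈ 1.36.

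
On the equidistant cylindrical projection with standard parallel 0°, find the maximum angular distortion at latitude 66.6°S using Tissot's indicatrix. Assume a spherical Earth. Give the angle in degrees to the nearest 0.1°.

For the equirectangular projection with φ₀ = 0 (plate carrée), h = 1 along meridians and k = sec φ along parallels.
At 66.6°: h = 1.000, k = 2.518; principal scales a = 2.518, b = 1.000.
sin(ω/2) = (a − b)/(a + b) = 1.518/3.518 = 0.4315, so ω = 2 arcsin(0.4315) ≈ 51.1°.

51.1°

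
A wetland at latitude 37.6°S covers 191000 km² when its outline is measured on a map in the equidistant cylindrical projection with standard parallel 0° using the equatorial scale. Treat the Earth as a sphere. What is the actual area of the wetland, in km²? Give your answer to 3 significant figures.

151000 km²

Plate carrée maps x = Rλ, y = Rφ. The meridian scale is h = 1 and the parallel scale is k = 1/cos φ = sec φ.
Areal scale = h·k = 1 × sec φ; at 37.6°, h = 1.000, k = 1.262, so h·k = 1.262.
True area = apparent / (areal scale) = 191000 / 1.262 ≈ 151000 km².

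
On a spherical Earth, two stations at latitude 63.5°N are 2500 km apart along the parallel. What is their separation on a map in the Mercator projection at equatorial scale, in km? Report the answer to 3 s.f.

5600 km

For Mercator, h = k = sec φ (a conformal cylindrical projection has a single point scale, 1/cos φ).
Along the parallel, k = sec 63.5° = 1/0.4462 = 2.241.
Map distance = 2500 × 2.241 ≈ 5600 km.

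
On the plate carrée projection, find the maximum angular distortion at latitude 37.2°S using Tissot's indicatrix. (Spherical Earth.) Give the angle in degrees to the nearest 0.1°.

Plate carrée maps x = Rλ, y = Rφ. The meridian scale is h = 1 and the parallel scale is k = 1/cos φ = sec φ.
At 37.2°: h = 1.000, k = 1.255; principal scales a = 1.255, b = 1.000.
sin(ω/2) = (a − b)/(a + b) = 0.2554/2.255 = 0.1133, so ω = 2 arcsin(0.1133) ≈ 13.0°.

13.0°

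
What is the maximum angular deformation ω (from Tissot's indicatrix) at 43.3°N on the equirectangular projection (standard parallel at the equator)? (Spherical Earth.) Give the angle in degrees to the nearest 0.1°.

18.1°

In the plate carrée (x = Rλ, y = Rφ), meridians are true-scale (h = 1) and parallels are stretched by k = sec φ.
At 43.3°: h = 1.000, k = 1.374; principal scales a = 1.374, b = 1.000.
sin(ω/2) = (a − b)/(a + b) = 0.3741/2.374 = 0.1576, so ω = 2 arcsin(0.1576) ≈ 18.1°.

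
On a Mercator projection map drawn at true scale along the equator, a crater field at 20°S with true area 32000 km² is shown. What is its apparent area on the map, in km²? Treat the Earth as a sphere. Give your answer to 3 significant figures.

For Mercator, h = k = sec φ (a conformal cylindrical projection has a single point scale, 1/cos φ).
Areal scale = k² = sec²φ = 1/cos²(20°) = 1/0.9397² = 1.132.
Apparent area = 32000 × 1.132 ≈ 36200 km².

36200 km²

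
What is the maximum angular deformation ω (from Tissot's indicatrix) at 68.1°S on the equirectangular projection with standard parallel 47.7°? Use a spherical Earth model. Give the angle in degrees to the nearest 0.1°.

33.3°

With standard parallel φ₀ = 47.7°, the equirectangular projection gives x = Rλ cos φ₀, y = Rφ, so h = 1 and k = cos 47.7° / cos φ.
At 68.1°: h = 1.000, k = 1.804; principal scales a = 1.804, b = 1.000.
sin(ω/2) = (a − b)/(a + b) = 0.8044/2.804 = 0.2868, so ω = 2 arcsin(0.2868) ≈ 33.3°.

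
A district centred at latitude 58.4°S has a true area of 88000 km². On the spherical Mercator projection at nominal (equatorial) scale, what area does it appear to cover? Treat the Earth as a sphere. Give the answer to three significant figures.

For Mercator, h = k = sec φ (a conformal cylindrical projection has a single point scale, 1/cos φ).
Areal scale = k² = sec²φ = 1/cos²(58.4°) = 1/0.5240² = 3.642.
Apparent area = 88000 × 3.642 ≈ 321000 km².

321000 km²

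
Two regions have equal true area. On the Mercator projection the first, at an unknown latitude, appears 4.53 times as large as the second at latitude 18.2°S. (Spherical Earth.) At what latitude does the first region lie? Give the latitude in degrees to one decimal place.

63.5°

For equal true areas on Mercator, apparent areas scale as sec²φ, so the ratio is cos²φ₂ / cos²φ₁.
cos²φ₂ / cos²φ₁ = 4.53  ⇒  cos φ₁ = cos 18.2° / √4.53 = 0.9500/2.128 = 0.4463.
φ₁ = arccos(0.4463) ≈ 63.5°.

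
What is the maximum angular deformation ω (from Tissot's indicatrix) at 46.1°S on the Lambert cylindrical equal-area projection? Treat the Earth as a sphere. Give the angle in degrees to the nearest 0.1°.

41.0°

The Lambert cylindrical equal-area projection is the cylindrical equal-area projection with its standard parallel at the equator (φ₀ = 0). A cylindrical equal-area projection with standard parallel φ₀ has meridian scale h = cos φ / cos φ₀ and parallel scale k = cos φ₀ / cos φ (so areas are preserved, h·k = 1).
At 46.1°: h = 0.6934, k = 1.442; principal scales a = 1.442, b = 0.6934.
sin(ω/2) = (a − b)/(a + b) = 0.7488/2.136 = 0.3506, so ω = 2 arcsin(0.3506) ≈ 41.0°.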